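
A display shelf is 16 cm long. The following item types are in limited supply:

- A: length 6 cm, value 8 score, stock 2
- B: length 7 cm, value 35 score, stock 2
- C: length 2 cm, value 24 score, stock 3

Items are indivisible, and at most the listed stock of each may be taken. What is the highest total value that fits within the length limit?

Top feasible selections:
- 1×B + 3×C: length 13, value 107
- 2×B + 1×C: length 16, value 94
- 1×B + 2×C: length 11, value 83
Best: 107 score.

107 score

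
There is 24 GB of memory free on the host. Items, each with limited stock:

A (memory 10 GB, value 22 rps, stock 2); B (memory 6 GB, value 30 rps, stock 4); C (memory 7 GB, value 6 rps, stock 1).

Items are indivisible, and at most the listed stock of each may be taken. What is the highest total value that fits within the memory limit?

120 rps

Best selections within memory 24 and stock limits:
- 4×B: memory 24, value 120
- 3×B: memory 18, value 90
- 1×A + 2×B: memory 22, value 82
- 2×B + 1×C: memory 19, value 66
Best: 120 rps.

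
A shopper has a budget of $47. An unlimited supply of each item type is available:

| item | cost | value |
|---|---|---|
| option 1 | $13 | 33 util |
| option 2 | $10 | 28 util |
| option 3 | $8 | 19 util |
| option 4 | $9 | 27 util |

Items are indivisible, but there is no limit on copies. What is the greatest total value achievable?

137 util

Best value-per-unit is option 4 at 27/9; filling with it alone gives 5×27 = 135.
Optimal mix: 2×option 2 + 3×option 4 → cost 47, value 137.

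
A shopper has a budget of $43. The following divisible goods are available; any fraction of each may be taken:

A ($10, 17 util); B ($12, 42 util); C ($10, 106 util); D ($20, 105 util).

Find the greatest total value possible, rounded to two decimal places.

254.70

Take in order of value per unit:
- C (106/10 per unit): all 10 → value 106, running total 106.00
- D (105/20 per unit): all 20 → value 105, running total 211.00
- B (42/12 per unit): all 12 → value 42, running total 253.00
- A (17/10 per unit): 1 of 10 → value 1×17/10 = 1.7000, running total 254.70
Total 254.70.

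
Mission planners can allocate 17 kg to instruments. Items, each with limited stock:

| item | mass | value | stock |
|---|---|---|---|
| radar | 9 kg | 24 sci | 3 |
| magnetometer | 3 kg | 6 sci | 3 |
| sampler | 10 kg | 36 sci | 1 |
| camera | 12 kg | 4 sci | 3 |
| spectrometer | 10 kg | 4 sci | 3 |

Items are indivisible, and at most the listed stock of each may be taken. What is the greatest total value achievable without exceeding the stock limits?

48 sci

Best selections within mass 17 and stock limits:
- 2×magnetometer + 1×sampler: mass 16, value 48
- 1×magnetometer + 1×sampler: mass 13, value 42
Best: 48 sci.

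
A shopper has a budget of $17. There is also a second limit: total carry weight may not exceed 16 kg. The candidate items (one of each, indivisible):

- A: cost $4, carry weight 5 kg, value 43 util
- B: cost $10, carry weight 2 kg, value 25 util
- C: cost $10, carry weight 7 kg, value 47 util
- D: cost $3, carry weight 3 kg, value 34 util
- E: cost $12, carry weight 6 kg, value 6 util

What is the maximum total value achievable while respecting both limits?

Feasible sets respecting both limits:
- A+C+D: cost 17, carry weight 15, value 124
- A+B+D: cost 17, carry weight 10, value 102
- A+C: cost 14, carry weight 12, value 90
- C+D: cost 13, carry weight 10, value 81
Best: 124 util.

124 util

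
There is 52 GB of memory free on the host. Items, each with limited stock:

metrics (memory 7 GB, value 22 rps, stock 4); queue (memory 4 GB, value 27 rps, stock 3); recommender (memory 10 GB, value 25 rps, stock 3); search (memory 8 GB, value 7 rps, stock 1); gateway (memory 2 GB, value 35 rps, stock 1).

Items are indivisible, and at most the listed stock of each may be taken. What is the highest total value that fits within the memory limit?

Best selections within memory 52 and stock limits:
- 4×metrics + 3×queue + 1×recommender + 1×gateway: memory 52, value 229
- 1×metrics + 3×queue + 3×recommender + 1×gateway: memory 51, value 213
- 4×metrics + 3×queue + 1×search + 1×gateway: memory 50, value 211
- 2×metrics + 3×queue + 2×recommender + 1×gateway: memory 48, value 210
Best: 229 rps.

229 rps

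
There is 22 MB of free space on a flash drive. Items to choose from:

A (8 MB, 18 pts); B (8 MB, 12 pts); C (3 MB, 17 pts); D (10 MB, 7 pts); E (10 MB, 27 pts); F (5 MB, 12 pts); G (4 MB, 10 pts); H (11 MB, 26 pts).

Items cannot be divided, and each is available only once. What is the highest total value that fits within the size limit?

Check high-value combinations within 22 MB:
- C+E+F+G: size 3+10+5+4=22, value 17+27+12+10=66
- A+C+E: size 8+3+10=21, value 18+17+27=62
- A+C+H: size 8+3+11=22, value 18+17+26=61
Best: 66 pts.

66 pts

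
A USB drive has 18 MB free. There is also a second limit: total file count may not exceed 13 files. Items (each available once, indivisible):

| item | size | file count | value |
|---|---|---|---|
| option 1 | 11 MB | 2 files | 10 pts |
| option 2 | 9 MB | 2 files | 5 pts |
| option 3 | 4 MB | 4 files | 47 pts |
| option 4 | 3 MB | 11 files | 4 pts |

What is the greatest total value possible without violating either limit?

Feasible sets respecting both limits:
- option 1+option 3: size 15, file count 6, value 57
- option 2+option 3: size 13, file count 6, value 52
- option 3: size 4, file count 4, value 47
- option 1+option 4: size 14, file count 13, value 14
Best: 57 pts.

57 pts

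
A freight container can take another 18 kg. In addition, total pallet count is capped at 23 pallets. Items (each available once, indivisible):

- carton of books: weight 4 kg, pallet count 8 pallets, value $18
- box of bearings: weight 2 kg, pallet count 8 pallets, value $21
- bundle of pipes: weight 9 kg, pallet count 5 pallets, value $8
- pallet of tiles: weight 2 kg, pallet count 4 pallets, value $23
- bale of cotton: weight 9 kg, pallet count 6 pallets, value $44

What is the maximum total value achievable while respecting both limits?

Feasible sets respecting both limits:
- box of bearings+pallet of tiles+bale of cotton: weight 13, pallet count 18, value 88
- carton of books+pallet of tiles+bale of cotton: weight 15, pallet count 18, value 85
- carton of books+box of bearings+bale of cotton: weight 15, pallet count 22, value 83
- pallet of tiles+bale of cotton: weight 11, pallet count 10, value 67
Best: $88.

$88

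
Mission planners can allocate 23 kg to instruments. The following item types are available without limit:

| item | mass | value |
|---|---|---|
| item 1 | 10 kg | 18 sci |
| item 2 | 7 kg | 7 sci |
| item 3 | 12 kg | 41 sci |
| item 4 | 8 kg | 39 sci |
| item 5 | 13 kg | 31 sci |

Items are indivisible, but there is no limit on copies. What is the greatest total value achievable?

85 sci

Best value-per-unit is item 4 at 39/8; filling with it alone gives 2×39 = 78.
Optimal mix: 1×item 2 + 2×item 4 → mass 23, value 85.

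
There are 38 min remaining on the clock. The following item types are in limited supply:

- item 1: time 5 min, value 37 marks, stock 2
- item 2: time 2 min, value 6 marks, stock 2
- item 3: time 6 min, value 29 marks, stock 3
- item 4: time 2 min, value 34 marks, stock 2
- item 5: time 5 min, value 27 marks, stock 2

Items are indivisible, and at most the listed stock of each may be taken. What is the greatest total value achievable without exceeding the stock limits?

Best selections within time 38 and stock limits:
- 2×item 1 + 1×item 2 + 2×item 3 + 2×item 4 + 2×item 5: time 38, value 260
- 2×item 1 + 3×item 3 + 2×item 4 + 1×item 5: time 37, value 256
Best: 260 marks.

260 marks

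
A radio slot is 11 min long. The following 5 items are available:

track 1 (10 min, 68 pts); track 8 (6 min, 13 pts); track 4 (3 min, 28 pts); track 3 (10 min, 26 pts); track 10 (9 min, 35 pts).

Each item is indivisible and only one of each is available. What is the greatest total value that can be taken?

This is a 0/1 knapsack; check combinations near the capacity.
- track 1: duration 10, value 68
- track 8+track 4: duration 6+3=9, value 13+28=41
- track 10: duration 9, value 35
- track 4: duration 3, value 28
- track 3: duration 10, value 26
Best: 68 pts.

68 pts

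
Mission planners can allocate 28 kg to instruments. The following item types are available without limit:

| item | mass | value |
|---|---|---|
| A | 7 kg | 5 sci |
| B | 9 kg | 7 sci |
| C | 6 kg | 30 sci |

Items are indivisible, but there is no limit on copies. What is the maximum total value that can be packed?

120 sci

Best value-per-unit is C at 30/6, and filling with it alone uses mass 4×6=24. No mix of the others beats 4×30 = 120.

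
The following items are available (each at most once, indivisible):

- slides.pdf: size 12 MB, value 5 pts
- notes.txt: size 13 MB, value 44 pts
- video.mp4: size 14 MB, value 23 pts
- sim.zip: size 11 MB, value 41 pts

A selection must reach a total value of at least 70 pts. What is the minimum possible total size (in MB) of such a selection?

24

Subsets with value ≥ 70, sorted by total size:
- notes.txt+sim.zip: size 24, value 85
- slides.pdf+notes.txt+sim.zip: size 36, value 90
Minimum size: 24 MB.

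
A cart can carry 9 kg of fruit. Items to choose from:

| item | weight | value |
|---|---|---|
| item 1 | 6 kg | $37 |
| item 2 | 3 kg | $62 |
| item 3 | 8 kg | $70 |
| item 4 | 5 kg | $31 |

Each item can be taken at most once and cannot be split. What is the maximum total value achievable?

$99

Check high-value combinations within 9 kg:
- item 1+item 2: weight 6+3=9, value 37+62=99
- item 2+item 4: weight 3+5=8, value 62+31=93
- item 3: weight 8, value 70
Best: $99.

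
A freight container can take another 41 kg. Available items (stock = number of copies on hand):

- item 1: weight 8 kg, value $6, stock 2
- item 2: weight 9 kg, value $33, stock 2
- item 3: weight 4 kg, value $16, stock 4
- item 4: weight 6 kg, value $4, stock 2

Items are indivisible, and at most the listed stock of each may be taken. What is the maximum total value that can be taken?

$134

Best selections within weight 41 and stock limits:
- 2×item 2 + 4×item 3 + 1×item 4: weight 40, value 134
- 2×item 2 + 4×item 3: weight 34, value 130
- 1×item 1 + 2×item 2 + 3×item 3: weight 38, value 120
- 2×item 2 + 3×item 3 + 1×item 4: weight 36, value 118
Best: $134.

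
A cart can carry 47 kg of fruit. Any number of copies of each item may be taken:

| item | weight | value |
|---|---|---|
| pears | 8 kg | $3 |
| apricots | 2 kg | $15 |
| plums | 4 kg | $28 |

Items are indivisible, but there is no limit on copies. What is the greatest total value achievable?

Best value-per-unit is apricots at 15/2, and filling with it alone uses weight 23×2=46. No mix of the others beats 23×15 = 345.

$345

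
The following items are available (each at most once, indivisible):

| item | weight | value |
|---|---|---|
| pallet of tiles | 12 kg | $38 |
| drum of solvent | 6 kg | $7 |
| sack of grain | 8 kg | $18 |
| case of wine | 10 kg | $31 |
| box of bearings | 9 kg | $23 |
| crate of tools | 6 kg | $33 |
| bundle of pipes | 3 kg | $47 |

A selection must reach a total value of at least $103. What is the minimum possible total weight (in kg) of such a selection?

Subsets with value ≥ 103, sorted by total weight:
- box of bearings+crate of tools+bundle of pipes: weight 18, value 103
- case of wine+crate of tools+bundle of pipes: weight 19, value 111
- pallet of tiles+crate of tools+bundle of pipes: weight 21, value 118
- drum of solvent+sack of grain+crate of tools+bundle of pipes: weight 23, value 105
Minimum weight: 18 kg.

18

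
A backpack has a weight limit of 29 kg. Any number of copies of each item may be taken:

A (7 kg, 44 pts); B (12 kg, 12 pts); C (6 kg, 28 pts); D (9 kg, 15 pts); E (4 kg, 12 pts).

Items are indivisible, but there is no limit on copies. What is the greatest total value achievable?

176 pts

Best value-per-unit is A at 44/7, and filling with it alone uses weight 4×7=28. No mix of the others beats 4×44 = 176.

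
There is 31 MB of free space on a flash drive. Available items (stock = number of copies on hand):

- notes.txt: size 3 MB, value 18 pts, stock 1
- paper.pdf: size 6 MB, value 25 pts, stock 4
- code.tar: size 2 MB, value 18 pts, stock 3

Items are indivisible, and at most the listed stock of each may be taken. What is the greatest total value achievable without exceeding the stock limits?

Top feasible selections:
- 4×paper.pdf + 3×code.tar: size 30, value 154
- 1×notes.txt + 4×paper.pdf + 2×code.tar: size 31, value 154
- 1×notes.txt + 3×paper.pdf + 3×code.tar: size 27, value 147
Best: 154 pts.

154 pts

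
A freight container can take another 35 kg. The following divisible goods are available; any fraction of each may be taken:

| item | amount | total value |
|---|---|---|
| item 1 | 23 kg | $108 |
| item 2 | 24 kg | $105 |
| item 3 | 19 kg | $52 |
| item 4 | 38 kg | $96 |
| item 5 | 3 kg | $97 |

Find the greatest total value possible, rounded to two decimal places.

Take in order of value per unit:
- item 5 (97/3 per unit): all 3 → value 97, running total 97.00
- item 1 (108/23 per unit): all 23 → value 108, running total 205.00
- item 2 (105/24 per unit): 9 of 24 → value 9×105/24 = 39.3750, running total 244.38
Total 244.38.

244.38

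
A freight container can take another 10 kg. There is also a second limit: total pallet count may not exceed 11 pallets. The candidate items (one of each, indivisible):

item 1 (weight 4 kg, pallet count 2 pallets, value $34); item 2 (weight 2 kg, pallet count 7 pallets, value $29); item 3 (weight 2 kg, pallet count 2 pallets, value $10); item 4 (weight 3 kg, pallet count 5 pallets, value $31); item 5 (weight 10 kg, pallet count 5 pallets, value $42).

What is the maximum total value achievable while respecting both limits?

$75

Feasible sets respecting both limits:
- item 1+item 3+item 4: weight 9, pallet count 9, value 75
- item 1+item 2+item 3: weight 8, pallet count 11, value 73
- item 1+item 4: weight 7, pallet count 7, value 65
Best: $75.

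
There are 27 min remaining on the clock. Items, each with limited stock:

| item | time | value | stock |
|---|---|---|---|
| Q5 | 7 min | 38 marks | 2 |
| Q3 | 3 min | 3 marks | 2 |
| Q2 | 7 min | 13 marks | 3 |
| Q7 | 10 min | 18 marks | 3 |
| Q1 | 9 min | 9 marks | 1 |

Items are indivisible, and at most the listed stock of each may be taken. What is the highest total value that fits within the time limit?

97 marks

Top feasible selections:
- 2×Q5 + 1×Q3 + 1×Q7: time 27, value 97
- 2×Q5 + 2×Q3 + 1×Q2: time 27, value 95
Best: 97 marks.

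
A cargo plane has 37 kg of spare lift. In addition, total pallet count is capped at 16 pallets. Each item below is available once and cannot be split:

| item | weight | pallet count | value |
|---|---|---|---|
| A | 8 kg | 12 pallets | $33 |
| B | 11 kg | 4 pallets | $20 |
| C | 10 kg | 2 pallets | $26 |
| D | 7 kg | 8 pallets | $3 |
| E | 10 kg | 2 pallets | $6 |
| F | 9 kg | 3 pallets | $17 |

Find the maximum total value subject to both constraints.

Feasible sets respecting both limits:
- A+C+E: weight 28, pallet count 16, value 65
- B+C+F: weight 30, pallet count 9, value 63
- A+C: weight 18, pallet count 14, value 59
Best: $65.

$65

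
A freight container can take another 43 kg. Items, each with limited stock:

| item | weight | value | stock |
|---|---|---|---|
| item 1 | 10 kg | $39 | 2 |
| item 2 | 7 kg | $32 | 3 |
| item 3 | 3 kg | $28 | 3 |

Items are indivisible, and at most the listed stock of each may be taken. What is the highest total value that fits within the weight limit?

Best selections within weight 43 and stock limits:
- 2×item 1 + 2×item 2 + 3×item 3: weight 43, value 226
- 1×item 1 + 3×item 2 + 3×item 3: weight 40, value 219
Best: $226.

$226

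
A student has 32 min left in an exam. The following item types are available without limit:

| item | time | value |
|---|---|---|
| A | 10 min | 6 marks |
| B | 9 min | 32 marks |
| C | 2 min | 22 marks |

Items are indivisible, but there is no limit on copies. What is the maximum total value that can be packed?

Best value-per-unit is C at 22/2, and filling with it alone uses time 16×2=32. No mix of the others beats 16×22 = 352.

352 marks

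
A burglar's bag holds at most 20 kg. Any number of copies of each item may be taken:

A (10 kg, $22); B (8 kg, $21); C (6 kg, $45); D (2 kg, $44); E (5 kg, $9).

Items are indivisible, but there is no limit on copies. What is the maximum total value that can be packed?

$440

Best value-per-unit is D at 44/2, and filling with it alone uses weight 10×2=20. No mix of the others beats 10×44 = 440.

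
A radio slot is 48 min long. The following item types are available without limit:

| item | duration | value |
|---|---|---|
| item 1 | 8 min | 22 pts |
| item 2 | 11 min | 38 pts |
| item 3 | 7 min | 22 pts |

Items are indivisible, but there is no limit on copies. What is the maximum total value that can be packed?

158 pts

Best value-per-unit is item 2 at 38/11; filling with it alone gives 4×38 = 152.
Optimal mix: 1×item 1 + 3×item 2 + 1×item 3 → duration 48, value 158.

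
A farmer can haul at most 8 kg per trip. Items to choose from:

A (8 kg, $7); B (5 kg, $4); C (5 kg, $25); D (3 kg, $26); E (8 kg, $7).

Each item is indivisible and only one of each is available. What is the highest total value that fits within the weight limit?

$51

Check high-value combinations within 8 kg:
- C+D: weight 5+3=8, value 25+26=51
- B+D: weight 5+3=8, value 4+26=30
- D: weight 3, value 26
Best: $51.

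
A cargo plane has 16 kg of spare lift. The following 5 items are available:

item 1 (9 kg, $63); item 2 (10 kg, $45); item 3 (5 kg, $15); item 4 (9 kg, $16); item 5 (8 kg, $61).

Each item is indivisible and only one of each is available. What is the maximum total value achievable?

This is a 0/1 knapsack; check combinations near the capacity.
- item 1+item 3: weight 9+5=14, value 63+15=78
- item 3+item 5: weight 5+8=13, value 15+61=76
- item 1: weight 9, value 63
Best: $78.

$78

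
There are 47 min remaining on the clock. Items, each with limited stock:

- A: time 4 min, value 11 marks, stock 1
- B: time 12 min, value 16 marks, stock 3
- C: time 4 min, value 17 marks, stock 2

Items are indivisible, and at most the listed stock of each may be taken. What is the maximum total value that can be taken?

82 marks

Top feasible selections:
- 3×B + 2×C: time 44, value 82
- 1×A + 2×B + 2×C: time 36, value 77
- 1×A + 3×B + 1×C: time 44, value 76
Best: 82 marks.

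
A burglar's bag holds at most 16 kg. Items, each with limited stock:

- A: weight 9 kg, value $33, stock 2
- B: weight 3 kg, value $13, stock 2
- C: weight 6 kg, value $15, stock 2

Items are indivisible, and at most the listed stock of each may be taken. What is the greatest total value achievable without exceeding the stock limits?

$59

Best selections within weight 16 and stock limits:
- 1×A + 2×B: weight 15, value 59
- 1×A + 1×C: weight 15, value 48
- 1×A + 1×B: weight 12, value 46
Best: $59.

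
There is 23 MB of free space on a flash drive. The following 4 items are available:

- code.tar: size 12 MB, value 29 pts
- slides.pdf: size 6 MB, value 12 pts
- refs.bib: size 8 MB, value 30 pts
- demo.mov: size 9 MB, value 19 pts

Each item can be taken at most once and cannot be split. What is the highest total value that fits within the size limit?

61 pts

Check high-value combinations within 23 MB:
- slides.pdf+refs.bib+demo.mov: size 6+8+9=23, value 12+30+19=61
- code.tar+refs.bib: size 12+8=20, value 29+30=59
- refs.bib+demo.mov: size 8+9=17, value 30+19=49
- code.tar+demo.mov: size 12+9=21, value 29+19=48
Best: 61 pts.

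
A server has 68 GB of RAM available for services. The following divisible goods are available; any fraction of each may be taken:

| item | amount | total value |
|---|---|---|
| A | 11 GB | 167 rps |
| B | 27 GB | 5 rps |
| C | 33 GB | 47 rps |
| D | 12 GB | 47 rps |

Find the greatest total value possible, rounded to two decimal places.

263.22

Take in order of value per unit:
- A (167/11 per unit): all 11 → value 167, running total 167.00
- D (47/12 per unit): all 12 → value 47, running total 214.00
- C (47/33 per unit): all 33 → value 47, running total 261.00
- B (5/27 per unit): 12 of 27 → value 12×5/27 = 2.2222, running total 263.22
Total 263.22.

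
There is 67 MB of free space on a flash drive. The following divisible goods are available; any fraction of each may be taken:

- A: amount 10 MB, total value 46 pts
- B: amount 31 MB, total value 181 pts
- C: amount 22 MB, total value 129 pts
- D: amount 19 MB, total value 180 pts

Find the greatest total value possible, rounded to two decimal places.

Take in order of value per unit:
- D (180/19 per unit): all 19 → value 180, running total 180.00
- C (129/22 per unit): all 22 → value 129, running total 309.00
- B (181/31 per unit): 26 of 31 → value 26×181/31 = 151.8065, running total 460.81
Total 460.81.

460.81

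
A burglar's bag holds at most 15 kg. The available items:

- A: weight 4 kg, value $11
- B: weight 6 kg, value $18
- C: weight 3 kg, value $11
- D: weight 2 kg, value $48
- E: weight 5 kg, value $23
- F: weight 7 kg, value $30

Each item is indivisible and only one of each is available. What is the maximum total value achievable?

Check high-value combinations within 15 kg:
- D+E+F: weight 2+5+7=14, value 48+23+30=101
- B+D+F: weight 6+2+7=15, value 18+48+30=96
- A+C+D+E: weight 4+3+2+5=14, value 11+11+48+23=93
Best: $101.

$101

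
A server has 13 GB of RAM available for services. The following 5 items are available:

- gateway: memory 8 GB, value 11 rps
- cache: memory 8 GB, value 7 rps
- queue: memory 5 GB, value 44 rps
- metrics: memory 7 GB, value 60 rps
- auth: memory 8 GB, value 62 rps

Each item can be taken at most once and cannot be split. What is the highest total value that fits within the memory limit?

106 rps

Check high-value combinations within 13 GB:
- queue+auth: memory 5+8=13, value 44+62=106
- queue+metrics: memory 5+7=12, value 44+60=104
- auth: memory 8, value 62
- metrics: memory 7, value 60
- gateway+queue: memory 8+5=13, value 11+44=55
Best: 106 rps.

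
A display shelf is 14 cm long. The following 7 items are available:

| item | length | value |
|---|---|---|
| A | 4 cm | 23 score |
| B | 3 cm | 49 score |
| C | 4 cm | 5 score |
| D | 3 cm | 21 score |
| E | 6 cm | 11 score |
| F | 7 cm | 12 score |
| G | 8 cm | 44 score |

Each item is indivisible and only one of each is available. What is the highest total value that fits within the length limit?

Check high-value combinations within 14 cm:
- B+D+G: length 3+3+8=14, value 49+21+44=114
- A+B+C+D: length 4+3+4+3=14, value 23+49+5+21=98
- A+B+D: length 4+3+3=10, value 23+49+21=93
- B+G: length 3+8=11, value 49+44=93
- A+B+F: length 4+3+7=14, value 23+49+12=84
Best: 114 score.

114 score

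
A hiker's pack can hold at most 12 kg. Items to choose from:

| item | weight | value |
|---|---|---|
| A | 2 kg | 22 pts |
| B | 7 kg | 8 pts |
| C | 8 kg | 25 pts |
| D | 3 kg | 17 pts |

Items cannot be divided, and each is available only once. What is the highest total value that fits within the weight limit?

47 pts

Check high-value combinations within 12 kg:
- A+C: weight 2+8=10, value 22+25=47
- A+B+D: weight 2+7+3=12, value 22+8+17=47
- C+D: weight 8+3=11, value 25+17=42
Best: 47 pts.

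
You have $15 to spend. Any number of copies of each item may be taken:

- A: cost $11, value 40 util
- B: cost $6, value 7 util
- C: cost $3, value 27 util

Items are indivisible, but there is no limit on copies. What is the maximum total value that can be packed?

Best value-per-unit is C at 27/3, and filling with it alone uses cost 5×3=15. No mix of the others beats 5×27 = 135.

135 util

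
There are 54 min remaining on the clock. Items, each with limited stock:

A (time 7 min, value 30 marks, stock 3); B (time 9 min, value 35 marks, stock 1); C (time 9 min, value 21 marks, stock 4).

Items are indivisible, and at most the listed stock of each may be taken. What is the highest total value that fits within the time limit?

167 marks

Best selections within time 54 and stock limits:
- 3×A + 1×B + 2×C: time 48, value 167
- 2×A + 1×B + 3×C: time 50, value 158
- 3×A + 3×C: time 48, value 153
- 1×A + 1×B + 4×C: time 52, value 149
Best: 167 marks.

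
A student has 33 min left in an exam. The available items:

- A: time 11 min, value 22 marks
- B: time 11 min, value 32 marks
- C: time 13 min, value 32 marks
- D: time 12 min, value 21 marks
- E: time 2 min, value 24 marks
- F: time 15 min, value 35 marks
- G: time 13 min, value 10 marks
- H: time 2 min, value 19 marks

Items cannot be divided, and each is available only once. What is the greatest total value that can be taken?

110 marks

This is a 0/1 knapsack; check combinations near the capacity.
- B+E+F+H: time 11+2+15+2=30, value 32+24+35+19=110
- C+E+F+H: time 13+2+15+2=32, value 32+24+35+19=110
- B+C+E+H: time 11+13+2+2=28, value 32+32+24+19=107
- A+E+F+H: time 11+2+15+2=30, value 22+24+35+19=100
Best: 110 marks.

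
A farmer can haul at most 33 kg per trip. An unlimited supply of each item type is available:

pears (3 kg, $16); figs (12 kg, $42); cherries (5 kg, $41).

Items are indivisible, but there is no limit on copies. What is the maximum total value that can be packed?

Best value-per-unit is cherries at 41/5; filling with it alone gives 6×41 = 246.
Optimal mix: 1×pears + 6×cherries → weight 33, value 262.

$262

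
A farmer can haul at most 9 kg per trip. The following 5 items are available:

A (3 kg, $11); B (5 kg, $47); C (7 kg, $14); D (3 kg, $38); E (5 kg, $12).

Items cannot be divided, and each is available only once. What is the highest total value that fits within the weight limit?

Check high-value combinations within 9 kg:
- B+D: weight 5+3=8, value 47+38=85
- A+B: weight 3+5=8, value 11+47=58
- D+E: weight 3+5=8, value 38+12=50
- A+D: weight 3+3=6, value 11+38=49
Best: $85.

$85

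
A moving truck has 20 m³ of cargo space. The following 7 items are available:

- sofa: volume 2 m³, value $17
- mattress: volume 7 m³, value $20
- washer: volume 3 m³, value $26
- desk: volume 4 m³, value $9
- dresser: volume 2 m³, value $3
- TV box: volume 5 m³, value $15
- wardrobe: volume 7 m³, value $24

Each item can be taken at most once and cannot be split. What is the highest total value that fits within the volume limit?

This is a 0/1 knapsack; check combinations near the capacity.
- sofa+mattress+washer+wardrobe: volume 2+7+3+7=19, value 17+20+26+24=87
- sofa+washer+dresser+TV box+wardrobe: volume 2+3+2+5+7=19, value 17+26+3+15+24=85
- sofa+washer+TV box+wardrobe: volume 2+3+5+7=17, value 17+26+15+24=82
- sofa+mattress+washer+dresser+TV box: volume 2+7+3+2+5=19, value 17+20+26+3+15=81
- sofa+washer+desk+dresser+wardrobe: volume 2+3+4+2+7=18, value 17+26+9+3+24=79
Best: $87.

$87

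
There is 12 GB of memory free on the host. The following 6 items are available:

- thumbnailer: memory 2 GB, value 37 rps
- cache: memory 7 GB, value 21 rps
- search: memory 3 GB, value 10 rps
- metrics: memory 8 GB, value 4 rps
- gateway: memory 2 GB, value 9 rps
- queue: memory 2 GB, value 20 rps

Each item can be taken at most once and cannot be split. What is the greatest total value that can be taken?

Check high-value combinations within 12 GB:
- thumbnailer+cache+queue: memory 2+7+2=11, value 37+21+20=78
- thumbnailer+search+gateway+queue: memory 2+3+2+2=9, value 37+10+9+20=76
- thumbnailer+cache+search: memory 2+7+3=12, value 37+21+10=68
Best: 78 rps.

78 rps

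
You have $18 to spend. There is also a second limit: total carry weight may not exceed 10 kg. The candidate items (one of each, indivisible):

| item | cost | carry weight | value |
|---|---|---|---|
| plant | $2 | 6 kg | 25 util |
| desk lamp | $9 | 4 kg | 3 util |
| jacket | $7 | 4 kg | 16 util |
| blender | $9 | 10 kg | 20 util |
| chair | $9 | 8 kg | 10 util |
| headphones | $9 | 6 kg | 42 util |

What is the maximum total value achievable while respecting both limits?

58 util

Feasible sets respecting both limits:
- jacket+headphones: cost 16, carry weight 10, value 58
- desk lamp+headphones: cost 18, carry weight 10, value 45
- headphones: cost 9, carry weight 6, value 42
Best: 58 util.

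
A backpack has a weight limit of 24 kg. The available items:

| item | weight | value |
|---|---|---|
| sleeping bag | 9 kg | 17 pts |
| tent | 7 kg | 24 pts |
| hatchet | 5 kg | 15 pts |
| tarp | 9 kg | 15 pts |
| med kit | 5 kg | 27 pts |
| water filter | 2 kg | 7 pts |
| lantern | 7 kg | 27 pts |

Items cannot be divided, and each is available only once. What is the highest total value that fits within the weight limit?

93 pts

Check high-value combinations within 24 kg:
- tent+hatchet+med kit+lantern: weight 7+5+5+7=24, value 24+15+27+27=93
- tent+med kit+water filter+lantern: weight 7+5+2+7=21, value 24+27+7+27=85
- tent+med kit+lantern: weight 7+5+7=19, value 24+27+27=78
Best: 93 pts.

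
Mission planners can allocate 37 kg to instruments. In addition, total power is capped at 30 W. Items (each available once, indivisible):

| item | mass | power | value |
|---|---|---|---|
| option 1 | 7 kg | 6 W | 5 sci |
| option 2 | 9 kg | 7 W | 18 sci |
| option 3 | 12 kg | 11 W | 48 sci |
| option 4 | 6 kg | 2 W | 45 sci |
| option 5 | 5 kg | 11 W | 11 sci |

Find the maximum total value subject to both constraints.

Feasible sets respecting both limits:
- option 1+option 2+option 3+option 4: mass 34, power 26, value 116
- option 2+option 3+option 4: mass 27, power 20, value 111
- option 1+option 3+option 4+option 5: mass 30, power 30, value 109
Best: 116 sci.

116 sci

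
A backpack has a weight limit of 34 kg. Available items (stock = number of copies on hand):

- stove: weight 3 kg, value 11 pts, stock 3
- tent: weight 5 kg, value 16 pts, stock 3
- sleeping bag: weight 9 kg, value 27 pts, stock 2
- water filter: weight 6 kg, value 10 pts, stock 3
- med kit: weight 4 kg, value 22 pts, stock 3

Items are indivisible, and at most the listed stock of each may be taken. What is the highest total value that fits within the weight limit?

136 pts

Best selections within weight 34 and stock limits:
- 2×stove + 3×tent + 3×med kit: weight 33, value 136
- 1×stove + 2×tent + 1×sleeping bag + 3×med kit: weight 34, value 136
- 3×stove + 2×tent + 3×med kit: weight 31, value 131
Best: 136 pts.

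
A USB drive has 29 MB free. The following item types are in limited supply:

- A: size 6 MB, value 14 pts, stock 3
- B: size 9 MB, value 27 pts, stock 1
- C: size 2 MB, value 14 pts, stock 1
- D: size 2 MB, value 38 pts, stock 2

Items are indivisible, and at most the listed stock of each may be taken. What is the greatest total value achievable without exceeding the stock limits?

145 pts

Best selections within size 29 and stock limits:
- 2×A + 1×B + 1×C + 2×D: size 27, value 145
- 3×A + 1×C + 2×D: size 24, value 132
Best: 145 pts.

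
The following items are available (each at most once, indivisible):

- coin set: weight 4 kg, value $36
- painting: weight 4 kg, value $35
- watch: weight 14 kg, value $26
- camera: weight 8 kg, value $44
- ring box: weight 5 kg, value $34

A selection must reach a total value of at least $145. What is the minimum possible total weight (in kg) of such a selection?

21

Subsets with value ≥ 145, sorted by total weight:
- coin set+painting+camera+ring box: weight 21, value 149
- coin set+painting+watch+camera+ring box: weight 35, value 175
Minimum weight: 21 kg.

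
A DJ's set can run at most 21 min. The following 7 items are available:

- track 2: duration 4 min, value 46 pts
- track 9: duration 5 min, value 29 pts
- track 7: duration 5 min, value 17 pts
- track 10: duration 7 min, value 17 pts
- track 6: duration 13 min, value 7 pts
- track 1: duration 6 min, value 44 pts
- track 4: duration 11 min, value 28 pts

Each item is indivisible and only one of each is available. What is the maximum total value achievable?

136 pts

Check high-value combinations within 21 min:
- track 2+track 9+track 7+track 1: duration 4+5+5+6=20, value 46+29+17+44=136
- track 2+track 9+track 1: duration 4+5+6=15, value 46+29+44=119
- track 2+track 1+track 4: duration 4+6+11=21, value 46+44+28=118
Best: 136 pts.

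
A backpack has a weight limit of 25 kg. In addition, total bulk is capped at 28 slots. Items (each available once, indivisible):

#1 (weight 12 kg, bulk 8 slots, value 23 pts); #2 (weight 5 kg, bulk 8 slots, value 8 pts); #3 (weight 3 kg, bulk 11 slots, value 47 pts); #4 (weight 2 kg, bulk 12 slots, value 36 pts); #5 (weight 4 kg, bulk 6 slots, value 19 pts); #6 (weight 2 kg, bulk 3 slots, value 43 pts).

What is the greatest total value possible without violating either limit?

132 pts

Feasible sets respecting both limits:
- #1+#3+#5+#6: weight 21, bulk 28, value 132
- #3+#4+#6: weight 7, bulk 26, value 126
- #2+#3+#5+#6: weight 14, bulk 28, value 117
- #1+#3+#6: weight 17, bulk 22, value 113
Best: 132 pts.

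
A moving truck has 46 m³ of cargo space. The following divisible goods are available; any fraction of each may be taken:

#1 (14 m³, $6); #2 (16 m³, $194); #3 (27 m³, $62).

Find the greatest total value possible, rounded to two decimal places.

Take in order of value per unit:
- #2 (194/16 per unit): all 16 → value 194, running total 194.00
- #3 (62/27 per unit): all 27 → value 62, running total 256.00
- #1 (6/14 per unit): 3 of 14 → value 3×6/14 = 1.2857, running total 257.29
Total 257.29.

257.29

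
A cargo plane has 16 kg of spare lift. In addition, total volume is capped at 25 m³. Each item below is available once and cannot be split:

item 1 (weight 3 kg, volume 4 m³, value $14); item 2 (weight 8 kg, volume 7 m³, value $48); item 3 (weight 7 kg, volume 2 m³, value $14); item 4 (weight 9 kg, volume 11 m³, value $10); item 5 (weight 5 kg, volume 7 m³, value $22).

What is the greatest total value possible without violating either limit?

Feasible sets respecting both limits:
- item 1+item 2+item 5: weight 16, volume 18, value 84
- item 2+item 5: weight 13, volume 14, value 70
- item 1+item 2: weight 11, volume 11, value 62
Best: $84.

$84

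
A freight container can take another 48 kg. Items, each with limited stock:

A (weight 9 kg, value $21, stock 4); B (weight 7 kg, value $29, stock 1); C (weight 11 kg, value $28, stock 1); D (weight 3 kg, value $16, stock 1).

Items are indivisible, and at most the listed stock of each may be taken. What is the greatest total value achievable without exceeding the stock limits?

Top feasible selections:
- 3×A + 1×B + 1×C + 1×D: weight 48, value 136
- 4×A + 1×B + 1×D: weight 46, value 129
- 3×A + 1×B + 1×C: weight 45, value 120
Best: $136.

$136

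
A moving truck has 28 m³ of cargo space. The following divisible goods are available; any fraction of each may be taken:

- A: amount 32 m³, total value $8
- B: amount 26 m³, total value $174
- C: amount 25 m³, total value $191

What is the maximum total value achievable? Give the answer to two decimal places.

211.08

Take in order of value per unit:
- C (191/25 per unit): all 25 → value 191, running total 191.00
- B (174/26 per unit): 3 of 26 → value 3×174/26 = 20.0769, running total 211.08
Total 211.08.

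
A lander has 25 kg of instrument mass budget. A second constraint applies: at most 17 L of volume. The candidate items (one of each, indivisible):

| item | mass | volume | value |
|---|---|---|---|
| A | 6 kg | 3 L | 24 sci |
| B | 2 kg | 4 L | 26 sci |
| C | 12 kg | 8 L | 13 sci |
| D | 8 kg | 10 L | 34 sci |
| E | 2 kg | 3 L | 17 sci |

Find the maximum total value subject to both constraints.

Feasible sets respecting both limits:
- A+B+D: mass 16, volume 17, value 84
- B+D+E: mass 12, volume 17, value 77
- A+D+E: mass 16, volume 16, value 75
Best: 84 sci.

84 sci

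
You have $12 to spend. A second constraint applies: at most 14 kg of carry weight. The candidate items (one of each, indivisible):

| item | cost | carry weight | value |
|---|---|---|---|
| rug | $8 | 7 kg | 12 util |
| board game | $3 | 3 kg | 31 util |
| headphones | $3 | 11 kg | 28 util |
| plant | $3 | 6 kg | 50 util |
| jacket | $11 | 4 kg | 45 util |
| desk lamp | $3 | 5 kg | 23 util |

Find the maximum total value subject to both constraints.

Feasible sets respecting both limits:
- board game+plant+desk lamp: cost 9, carry weight 14, value 104
- board game+plant: cost 6, carry weight 9, value 81
- plant+desk lamp: cost 6, carry weight 11, value 73
Best: 104 util.

104 util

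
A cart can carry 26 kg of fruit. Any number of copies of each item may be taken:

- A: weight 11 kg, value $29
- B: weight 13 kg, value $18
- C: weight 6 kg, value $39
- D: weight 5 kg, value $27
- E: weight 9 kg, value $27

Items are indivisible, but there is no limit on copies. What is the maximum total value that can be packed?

Best value-per-unit is C at 39/6, and filling with it alone uses weight 4×6=24. No mix of the others beats 4×39 = 156.

$156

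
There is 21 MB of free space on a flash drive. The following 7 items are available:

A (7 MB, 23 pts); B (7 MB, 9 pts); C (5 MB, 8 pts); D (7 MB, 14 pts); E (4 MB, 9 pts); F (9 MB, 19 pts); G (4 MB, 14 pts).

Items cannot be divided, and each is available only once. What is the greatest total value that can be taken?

56 pts

Check high-value combinations within 21 MB:
- A+F+G: size 7+9+4=20, value 23+19+14=56
- A+C+E+G: size 7+5+4+4=20, value 23+8+9+14=54
- A+D+G: size 7+7+4=18, value 23+14+14=51
- A+E+F: size 7+4+9=20, value 23+9+19=51
Best: 56 pts.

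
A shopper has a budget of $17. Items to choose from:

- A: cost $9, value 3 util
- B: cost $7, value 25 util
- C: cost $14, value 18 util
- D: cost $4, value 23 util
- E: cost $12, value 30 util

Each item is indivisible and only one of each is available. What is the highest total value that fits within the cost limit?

This is a 0/1 knapsack; check combinations near the capacity.
- D+E: cost 4+12=16, value 23+30=53
- B+D: cost 7+4=11, value 25+23=48
- E: cost 12, value 30
Best: 53 util.

53 util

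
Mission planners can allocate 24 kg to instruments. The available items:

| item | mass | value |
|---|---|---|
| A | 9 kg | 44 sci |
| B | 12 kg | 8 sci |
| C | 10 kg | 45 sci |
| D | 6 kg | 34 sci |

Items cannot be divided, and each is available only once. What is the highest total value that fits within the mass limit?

Check high-value combinations within 24 kg:
- A+C: mass 9+10=19, value 44+45=89
- C+D: mass 10+6=16, value 45+34=79
- A+D: mass 9+6=15, value 44+34=78
- B+C: mass 12+10=22, value 8+45=53
Best: 89 sci.

89 sci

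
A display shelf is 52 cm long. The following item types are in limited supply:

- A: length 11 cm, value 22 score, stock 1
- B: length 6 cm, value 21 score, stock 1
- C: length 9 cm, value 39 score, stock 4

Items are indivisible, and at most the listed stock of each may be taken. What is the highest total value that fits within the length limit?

178 score

Top feasible selections:
- 1×A + 4×C: length 47, value 178
- 1×B + 4×C: length 42, value 177
- 1×A + 1×B + 3×C: length 44, value 160
- 4×C: length 36, value 156
Best: 178 score.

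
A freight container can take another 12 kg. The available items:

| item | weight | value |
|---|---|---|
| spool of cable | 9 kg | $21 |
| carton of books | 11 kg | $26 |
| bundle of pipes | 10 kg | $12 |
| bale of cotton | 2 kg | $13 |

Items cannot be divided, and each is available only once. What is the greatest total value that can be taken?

$34

This is a 0/1 knapsack; check combinations near the capacity.
- spool of cable+bale of cotton: weight 9+2=11, value 21+13=34
- carton of books: weight 11, value 26
- bundle of pipes+bale of cotton: weight 10+2=12, value 12+13=25
- spool of cable: weight 9, value 21
- bale of cotton: weight 2, value 13
Best: $34.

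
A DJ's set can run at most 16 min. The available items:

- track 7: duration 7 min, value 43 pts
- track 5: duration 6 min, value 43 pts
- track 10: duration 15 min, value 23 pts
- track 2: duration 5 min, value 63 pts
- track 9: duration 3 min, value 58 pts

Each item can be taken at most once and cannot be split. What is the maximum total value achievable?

164 pts

Check high-value combinations within 16 min:
- track 5+track 2+track 9: duration 6+5+3=14, value 43+63+58=164
- track 7+track 2+track 9: duration 7+5+3=15, value 43+63+58=164
- track 7+track 5+track 9: duration 7+6+3=16, value 43+43+58=144
- track 2+track 9: duration 5+3=8, value 63+58=121
- track 5+track 2: duration 6+5=11, value 43+63=106
Best: 164 pts.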